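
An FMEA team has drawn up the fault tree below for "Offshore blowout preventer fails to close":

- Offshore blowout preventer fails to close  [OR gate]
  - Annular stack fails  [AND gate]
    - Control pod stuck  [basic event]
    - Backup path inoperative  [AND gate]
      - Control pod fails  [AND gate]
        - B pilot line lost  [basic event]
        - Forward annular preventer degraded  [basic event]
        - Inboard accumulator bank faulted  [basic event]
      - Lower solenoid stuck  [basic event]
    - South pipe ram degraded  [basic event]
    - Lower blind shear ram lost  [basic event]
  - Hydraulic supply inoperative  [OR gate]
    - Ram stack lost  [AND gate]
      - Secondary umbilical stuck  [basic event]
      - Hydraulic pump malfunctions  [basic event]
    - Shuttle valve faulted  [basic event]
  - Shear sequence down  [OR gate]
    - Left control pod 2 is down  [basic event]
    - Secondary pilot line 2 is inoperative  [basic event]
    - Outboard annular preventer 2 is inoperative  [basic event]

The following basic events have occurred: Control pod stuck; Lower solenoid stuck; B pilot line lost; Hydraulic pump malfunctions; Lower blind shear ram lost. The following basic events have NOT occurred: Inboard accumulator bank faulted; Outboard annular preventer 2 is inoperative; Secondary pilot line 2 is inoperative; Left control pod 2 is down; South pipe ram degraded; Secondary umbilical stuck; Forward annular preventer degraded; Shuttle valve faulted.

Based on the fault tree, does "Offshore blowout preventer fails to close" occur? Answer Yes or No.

No

Control pod fails [AND]: B pilot line lost=occurs, Forward annular preventer degraded=not, Inboard accumulator bank faulted=not → not all inputs occur → does not occur.
Backup path inoperative [AND]: Control pod fails=not, Lower solenoid stuck=occurs → not all inputs occur → does not occur.
Annular stack fails [AND]: Control pod stuck=occurs, Backup path inoperative=not, South pipe ram degraded=not, Lower blind shear ram lost=occurs → not all inputs occur → does not occur.
Ram stack lost [AND]: Secondary umbilical stuck=not, Hydraulic pump malfunctions=occurs → not all inputs occur → does not occur.
Hydraulic supply inoperative [OR]: Ram stack lost=not, Shuttle valve faulted=not → no input occurs → does not occur.
Shear sequence down [OR]: Left control pod 2 is down=not, Secondary pilot line 2 is inoperative=not, Outboard annular preventer 2 is inoperative=not → no input occurs → does not occur.
Offshore blowout preventer fails to close [OR]: Annular stack fails=not, Hydraulic supply inoperative=not, Shear sequence down=not → no input occurs → does not occur.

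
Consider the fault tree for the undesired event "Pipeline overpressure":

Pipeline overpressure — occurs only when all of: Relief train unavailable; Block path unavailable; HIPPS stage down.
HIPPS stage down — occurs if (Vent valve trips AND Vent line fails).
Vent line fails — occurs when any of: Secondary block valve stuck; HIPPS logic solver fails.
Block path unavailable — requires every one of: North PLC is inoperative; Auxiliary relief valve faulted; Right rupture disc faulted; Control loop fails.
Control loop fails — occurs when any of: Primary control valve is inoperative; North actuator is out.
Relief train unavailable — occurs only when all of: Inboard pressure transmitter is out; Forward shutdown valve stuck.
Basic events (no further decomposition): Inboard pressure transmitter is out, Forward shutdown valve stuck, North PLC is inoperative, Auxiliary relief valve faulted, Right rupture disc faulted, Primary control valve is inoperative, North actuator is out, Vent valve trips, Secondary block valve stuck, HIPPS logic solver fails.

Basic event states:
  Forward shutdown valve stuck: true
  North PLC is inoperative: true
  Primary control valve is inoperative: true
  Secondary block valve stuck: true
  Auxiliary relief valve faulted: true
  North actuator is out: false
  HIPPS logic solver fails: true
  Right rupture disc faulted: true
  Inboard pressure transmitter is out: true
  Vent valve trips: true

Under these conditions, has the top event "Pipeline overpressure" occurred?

Relief train unavailable [AND]: Inboard pressure transmitter is out=occurs, Forward shutdown valve stuck=occurs → all inputs occur → occurs.
Control loop fails [OR]: Primary control valve is inoperative=occurs, North actuator is out=not → at least one input occurs → occurs.
Block path unavailable [AND]: North PLC is inoperative=occurs, Auxiliary relief valve faulted=occurs, Right rupture disc faulted=occurs, Control loop fails=occurs → all inputs occur → occurs.
Vent line fails [OR]: Secondary block valve stuck=occurs, HIPPS logic solver fails=occurs → at least one input occurs → occurs.
HIPPS stage down [AND]: Vent valve trips=occurs, Vent line fails=occurs → all inputs occur → occurs.
Pipeline overpressure [AND]: Relief train unavailable=occurs, Block path unavailable=occurs, HIPPS stage down=occurs → all inputs occur → occurs.

Yes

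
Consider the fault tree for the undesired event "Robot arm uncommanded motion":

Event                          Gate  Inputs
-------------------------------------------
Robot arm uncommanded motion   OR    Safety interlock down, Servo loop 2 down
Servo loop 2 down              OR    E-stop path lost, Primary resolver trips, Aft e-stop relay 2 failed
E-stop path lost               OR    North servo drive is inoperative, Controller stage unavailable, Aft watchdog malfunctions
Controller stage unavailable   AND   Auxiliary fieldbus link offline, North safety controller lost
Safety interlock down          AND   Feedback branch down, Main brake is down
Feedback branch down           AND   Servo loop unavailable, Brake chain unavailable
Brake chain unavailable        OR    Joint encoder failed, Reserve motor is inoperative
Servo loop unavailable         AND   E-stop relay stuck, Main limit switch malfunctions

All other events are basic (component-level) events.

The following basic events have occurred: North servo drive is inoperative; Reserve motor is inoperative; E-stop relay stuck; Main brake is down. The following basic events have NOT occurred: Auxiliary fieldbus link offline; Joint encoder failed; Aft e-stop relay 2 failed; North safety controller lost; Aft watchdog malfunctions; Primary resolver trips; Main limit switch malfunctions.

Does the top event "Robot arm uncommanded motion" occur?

Servo loop unavailable [AND]: E-stop relay stuck=occurs, Main limit switch malfunctions=not → not all inputs occur → does not occur.
Brake chain unavailable [OR]: Joint encoder failed=not, Reserve motor is inoperative=occurs → at least one input occurs → occurs.
Feedback branch down [AND]: Servo loop unavailable=not, Brake chain unavailable=occurs → not all inputs occur → does not occur.
Safety interlock down [AND]: Feedback branch down=not, Main brake is down=occurs → not all inputs occur → does not occur.
Controller stage unavailable [AND]: Auxiliary fieldbus link offline=not, North safety controller lost=not → not all inputs occur → does not occur.
E-stop path lost [OR]: North servo drive is inoperative=occurs, Controller stage unavailable=not, Aft watchdog malfunctions=not → at least one input occurs → occurs.
Servo loop 2 down [OR]: E-stop path lost=occurs, Primary resolver trips=not, Aft e-stop relay 2 failed=not → at least one input occurs → occurs.
Robot arm uncommanded motion [OR]: Safety interlock down=not, Servo loop 2 down=occurs → at least one input occurs → occurs.

Yes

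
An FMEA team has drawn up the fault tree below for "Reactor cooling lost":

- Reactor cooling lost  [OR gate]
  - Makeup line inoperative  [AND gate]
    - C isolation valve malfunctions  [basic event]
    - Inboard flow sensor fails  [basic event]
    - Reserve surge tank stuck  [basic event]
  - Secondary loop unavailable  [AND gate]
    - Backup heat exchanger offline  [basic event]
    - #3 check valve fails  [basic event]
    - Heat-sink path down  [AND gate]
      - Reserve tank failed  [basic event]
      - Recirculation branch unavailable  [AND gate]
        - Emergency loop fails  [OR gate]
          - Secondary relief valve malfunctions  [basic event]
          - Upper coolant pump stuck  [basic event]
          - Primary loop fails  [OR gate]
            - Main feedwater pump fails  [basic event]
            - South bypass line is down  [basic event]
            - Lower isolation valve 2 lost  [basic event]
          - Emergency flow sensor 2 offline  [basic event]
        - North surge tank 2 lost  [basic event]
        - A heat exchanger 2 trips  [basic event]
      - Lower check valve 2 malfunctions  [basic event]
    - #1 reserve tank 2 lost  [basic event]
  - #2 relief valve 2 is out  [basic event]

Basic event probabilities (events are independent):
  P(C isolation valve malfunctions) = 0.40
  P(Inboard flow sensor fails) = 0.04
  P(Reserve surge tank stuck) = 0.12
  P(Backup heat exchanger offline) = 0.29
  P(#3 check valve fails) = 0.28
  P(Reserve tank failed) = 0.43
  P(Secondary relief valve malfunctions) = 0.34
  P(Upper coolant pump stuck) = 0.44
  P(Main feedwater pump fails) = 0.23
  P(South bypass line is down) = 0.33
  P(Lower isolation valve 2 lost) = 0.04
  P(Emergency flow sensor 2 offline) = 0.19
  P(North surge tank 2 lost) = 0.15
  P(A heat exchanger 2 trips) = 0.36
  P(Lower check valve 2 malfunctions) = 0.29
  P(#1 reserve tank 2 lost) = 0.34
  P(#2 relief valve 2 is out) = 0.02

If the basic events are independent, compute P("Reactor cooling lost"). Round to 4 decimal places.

P(Makeup line inoperative) [AND] = 0.40 × 0.04 × 0.12 = 0.001920
P(Primary loop fails) [OR] = 1 − (1−0.23) × (1−0.33) × (1−0.04) = 0.504736
P(Emergency loop fails) [OR] = 1 − (1−0.34) × (1−0.44) × (1−0.504736) × (1−0.19) = 0.851730
P(Recirculation branch unavailable) [AND] = 0.851730 × 0.15 × 0.36 = 0.045993
P(Heat-sink path down) [AND] = 0.43 × 0.045993 × 0.29 = 0.005735
P(Secondary loop unavailable) [AND] = 0.29 × 0.28 × 0.005735 × 0.34 = 0.000158
P(Reactor cooling lost) [OR] = 1 − (1−0.001920) × (1−0.000158) × (1−0.02) = 0.022036
Rounded to 4 decimal places: P(Reactor cooling lost) ≈ 0.0220.

0.0220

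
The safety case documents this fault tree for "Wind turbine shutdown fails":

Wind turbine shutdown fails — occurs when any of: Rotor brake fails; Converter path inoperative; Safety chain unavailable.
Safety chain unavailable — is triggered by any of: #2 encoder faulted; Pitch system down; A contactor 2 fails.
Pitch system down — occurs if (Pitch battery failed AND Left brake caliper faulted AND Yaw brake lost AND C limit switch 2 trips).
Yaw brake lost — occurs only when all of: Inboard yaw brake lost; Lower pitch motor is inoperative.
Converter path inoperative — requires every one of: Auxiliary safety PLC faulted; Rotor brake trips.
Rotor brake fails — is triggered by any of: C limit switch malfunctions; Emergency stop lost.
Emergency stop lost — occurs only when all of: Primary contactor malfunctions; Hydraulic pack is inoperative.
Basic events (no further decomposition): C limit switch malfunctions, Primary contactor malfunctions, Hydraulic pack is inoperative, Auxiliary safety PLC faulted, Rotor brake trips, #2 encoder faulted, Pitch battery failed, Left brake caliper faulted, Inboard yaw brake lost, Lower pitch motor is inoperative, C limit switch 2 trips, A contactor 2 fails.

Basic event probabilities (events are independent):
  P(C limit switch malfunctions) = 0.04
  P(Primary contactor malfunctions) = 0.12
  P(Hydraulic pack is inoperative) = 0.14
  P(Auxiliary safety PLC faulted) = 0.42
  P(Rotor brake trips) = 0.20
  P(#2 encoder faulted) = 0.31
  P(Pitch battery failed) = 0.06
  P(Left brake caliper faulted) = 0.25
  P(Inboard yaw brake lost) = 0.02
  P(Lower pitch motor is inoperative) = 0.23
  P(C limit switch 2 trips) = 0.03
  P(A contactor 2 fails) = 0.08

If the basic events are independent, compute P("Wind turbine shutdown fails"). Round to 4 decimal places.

0.4512

P(Emergency stop lost) [AND] = 0.12 × 0.14 = 0.016800
P(Rotor brake fails) [OR] = 1 − (1−0.04) × (1−0.016800) = 0.056128
P(Converter path inoperative) [AND] = 0.42 × 0.20 = 0.084000
P(Yaw brake lost) [AND] = 0.02 × 0.23 = 0.004600
P(Pitch system down) [AND] = 0.06 × 0.25 × 0.004600 × 0.03 = 0.000002
P(Safety chain unavailable) [OR] = 1 − (1−0.31) × (1−0.000002) × (1−0.08) = 0.365201
P(Wind turbine shutdown fails) [OR] = 1 − (1−0.056128) × (1−0.084000) × (1−0.365201) = 0.451161
Rounded to 4 decimal places: P(Wind turbine shutdown fails) ≈ 0.4512.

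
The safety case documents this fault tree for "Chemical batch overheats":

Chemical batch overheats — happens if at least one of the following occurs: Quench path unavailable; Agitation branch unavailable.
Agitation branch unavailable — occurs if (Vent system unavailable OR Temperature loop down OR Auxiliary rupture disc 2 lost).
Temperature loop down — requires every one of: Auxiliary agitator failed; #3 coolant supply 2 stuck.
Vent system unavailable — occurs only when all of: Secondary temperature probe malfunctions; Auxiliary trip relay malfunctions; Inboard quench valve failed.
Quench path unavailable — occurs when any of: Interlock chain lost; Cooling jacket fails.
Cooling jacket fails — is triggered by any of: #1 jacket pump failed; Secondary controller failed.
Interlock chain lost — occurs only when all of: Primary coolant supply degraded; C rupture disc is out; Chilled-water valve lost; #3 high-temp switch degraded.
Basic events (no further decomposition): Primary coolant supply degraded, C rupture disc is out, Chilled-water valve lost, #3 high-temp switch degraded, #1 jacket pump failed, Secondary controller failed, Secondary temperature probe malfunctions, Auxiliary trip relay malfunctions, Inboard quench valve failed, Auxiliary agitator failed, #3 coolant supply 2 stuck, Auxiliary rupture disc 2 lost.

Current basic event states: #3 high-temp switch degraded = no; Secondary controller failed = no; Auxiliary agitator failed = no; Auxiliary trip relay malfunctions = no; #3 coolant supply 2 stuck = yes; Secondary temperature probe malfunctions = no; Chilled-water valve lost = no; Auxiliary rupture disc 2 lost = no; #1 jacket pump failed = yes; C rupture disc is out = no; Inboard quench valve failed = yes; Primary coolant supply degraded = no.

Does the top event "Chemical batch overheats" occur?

Yes

Interlock chain lost [AND]: Primary coolant supply degraded=not, C rupture disc is out=not, Chilled-water valve lost=not, #3 high-temp switch degraded=not → not all inputs occur → does not occur.
Cooling jacket fails [OR]: #1 jacket pump failed=occurs, Secondary controller failed=not → at least one input occurs → occurs.
Quench path unavailable [OR]: Interlock chain lost=not, Cooling jacket fails=occurs → at least one input occurs → occurs.
Vent system unavailable [AND]: Secondary temperature probe malfunctions=not, Auxiliary trip relay malfunctions=not, Inboard quench valve failed=occurs → not all inputs occur → does not occur.
Temperature loop down [AND]: Auxiliary agitator failed=not, #3 coolant supply 2 stuck=occurs → not all inputs occur → does not occur.
Agitation branch unavailable [OR]: Vent system unavailable=not, Temperature loop down=not, Auxiliary rupture disc 2 lost=not → no input occurs → does not occur.
Chemical batch overheats [OR]: Quench path unavailable=occurs, Agitation branch unavailable=not → at least one input occurs → occurs.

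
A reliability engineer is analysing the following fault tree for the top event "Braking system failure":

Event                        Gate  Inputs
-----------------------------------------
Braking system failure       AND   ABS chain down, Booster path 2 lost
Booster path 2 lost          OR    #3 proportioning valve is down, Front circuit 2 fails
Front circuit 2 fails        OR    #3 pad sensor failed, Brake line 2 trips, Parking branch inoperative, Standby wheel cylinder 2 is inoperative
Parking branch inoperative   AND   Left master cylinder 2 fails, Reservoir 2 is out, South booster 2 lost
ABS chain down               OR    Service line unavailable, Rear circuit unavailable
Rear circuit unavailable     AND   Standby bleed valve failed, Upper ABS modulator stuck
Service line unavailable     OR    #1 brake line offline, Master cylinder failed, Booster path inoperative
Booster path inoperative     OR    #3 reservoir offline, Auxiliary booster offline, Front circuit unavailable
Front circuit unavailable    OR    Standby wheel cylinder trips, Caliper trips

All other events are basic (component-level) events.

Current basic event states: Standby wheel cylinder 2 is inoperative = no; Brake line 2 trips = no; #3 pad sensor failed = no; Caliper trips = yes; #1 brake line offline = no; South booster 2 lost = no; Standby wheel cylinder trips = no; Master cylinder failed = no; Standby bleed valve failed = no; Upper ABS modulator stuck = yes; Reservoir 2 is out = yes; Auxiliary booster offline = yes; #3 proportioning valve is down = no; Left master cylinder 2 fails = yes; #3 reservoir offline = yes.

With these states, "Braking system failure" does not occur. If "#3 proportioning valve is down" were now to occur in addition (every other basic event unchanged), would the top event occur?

Counterfactual: set "#3 proportioning valve is down" to occurred.
Front circuit unavailable [OR]: Standby wheel cylinder trips=not, Caliper trips=occurs → at least one input occurs → occurs.
Booster path inoperative [OR]: #3 reservoir offline=occurs, Auxiliary booster offline=occurs, Front circuit unavailable=occurs → at least one input occurs → occurs.
Service line unavailable [OR]: #1 brake line offline=not, Master cylinder failed=not, Booster path inoperative=occurs → at least one input occurs → occurs.
Rear circuit unavailable [AND]: Standby bleed valve failed=not, Upper ABS modulator stuck=occurs → not all inputs occur → does not occur.
ABS chain down [OR]: Service line unavailable=occurs, Rear circuit unavailable=not → at least one input occurs → occurs.
Parking branch inoperative [AND]: Left master cylinder 2 fails=occurs, Reservoir 2 is out=occurs, South booster 2 lost=not → not all inputs occur → does not occur.
Front circuit 2 fails [OR]: #3 pad sensor failed=not, Brake line 2 trips=not, Parking branch inoperative=not, Standby wheel cylinder 2 is inoperative=not → no input occurs → does not occur.
Booster path 2 lost [OR]: #3 proportioning valve is down=occurs, Front circuit 2 fails=not → at least one input occurs → occurs.
Braking system failure [AND]: ABS chain down=occurs, Booster path 2 lost=occurs → all inputs occur → occurs.

Yes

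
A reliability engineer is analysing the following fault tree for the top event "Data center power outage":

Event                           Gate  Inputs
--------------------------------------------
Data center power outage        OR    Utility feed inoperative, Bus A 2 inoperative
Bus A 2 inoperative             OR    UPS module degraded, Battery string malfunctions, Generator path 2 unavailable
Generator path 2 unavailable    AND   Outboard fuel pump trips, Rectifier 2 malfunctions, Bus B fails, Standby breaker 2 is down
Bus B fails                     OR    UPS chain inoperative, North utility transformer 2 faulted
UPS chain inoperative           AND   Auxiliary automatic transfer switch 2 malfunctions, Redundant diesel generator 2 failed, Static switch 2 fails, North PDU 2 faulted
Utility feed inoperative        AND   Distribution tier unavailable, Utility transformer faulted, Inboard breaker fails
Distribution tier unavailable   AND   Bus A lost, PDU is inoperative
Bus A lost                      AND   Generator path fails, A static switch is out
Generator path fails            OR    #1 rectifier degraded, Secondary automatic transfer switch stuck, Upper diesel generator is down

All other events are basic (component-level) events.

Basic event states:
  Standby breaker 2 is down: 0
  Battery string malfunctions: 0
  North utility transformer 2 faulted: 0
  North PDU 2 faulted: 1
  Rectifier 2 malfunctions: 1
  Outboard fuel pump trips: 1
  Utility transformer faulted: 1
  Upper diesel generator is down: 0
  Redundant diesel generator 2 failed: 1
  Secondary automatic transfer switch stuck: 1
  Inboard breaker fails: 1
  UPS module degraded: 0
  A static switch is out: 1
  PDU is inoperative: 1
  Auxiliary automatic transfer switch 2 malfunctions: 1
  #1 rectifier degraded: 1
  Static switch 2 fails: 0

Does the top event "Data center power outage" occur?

Yes

Generator path fails [OR]: #1 rectifier degraded=occurs, Secondary automatic transfer switch stuck=occurs, Upper diesel generator is down=not → at least one input occurs → occurs.
Bus A lost [AND]: Generator path fails=occurs, A static switch is out=occurs → all inputs occur → occurs.
Distribution tier unavailable [AND]: Bus A lost=occurs, PDU is inoperative=occurs → all inputs occur → occurs.
Utility feed inoperative [AND]: Distribution tier unavailable=occurs, Utility transformer faulted=occurs, Inboard breaker fails=occurs → all inputs occur → occurs.
UPS chain inoperative [AND]: Auxiliary automatic transfer switch 2 malfunctions=occurs, Redundant diesel generator 2 failed=occurs, Static switch 2 fails=not, North PDU 2 faulted=occurs → not all inputs occur → does not occur.
Bus B fails [OR]: UPS chain inoperative=not, North utility transformer 2 faulted=not → no input occurs → does not occur.
Generator path 2 unavailable [AND]: Outboard fuel pump trips=occurs, Rectifier 2 malfunctions=occurs, Bus B fails=not, Standby breaker 2 is down=not → not all inputs occur → does not occur.
Bus A 2 inoperative [OR]: UPS module degraded=not, Battery string malfunctions=not, Generator path 2 unavailable=not → no input occurs → does not occur.
Data center power outage [OR]: Utility feed inoperative=occurs, Bus A 2 inoperative=not → at least one input occurs → occurs.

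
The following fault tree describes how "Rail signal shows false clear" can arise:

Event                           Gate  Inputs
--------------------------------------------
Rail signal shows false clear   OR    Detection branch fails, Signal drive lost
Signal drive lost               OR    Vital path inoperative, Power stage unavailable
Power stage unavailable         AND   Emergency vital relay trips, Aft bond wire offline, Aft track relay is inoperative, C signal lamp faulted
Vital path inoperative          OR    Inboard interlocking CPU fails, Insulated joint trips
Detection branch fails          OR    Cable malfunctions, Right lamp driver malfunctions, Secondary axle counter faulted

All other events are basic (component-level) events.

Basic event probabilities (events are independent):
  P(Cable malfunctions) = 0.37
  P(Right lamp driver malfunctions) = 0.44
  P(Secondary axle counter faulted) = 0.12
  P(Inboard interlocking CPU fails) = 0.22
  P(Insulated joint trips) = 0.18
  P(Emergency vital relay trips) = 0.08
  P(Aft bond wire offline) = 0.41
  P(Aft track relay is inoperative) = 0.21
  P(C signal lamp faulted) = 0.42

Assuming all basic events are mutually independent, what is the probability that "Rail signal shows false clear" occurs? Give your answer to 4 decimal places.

P(Detection branch fails) [OR] = 1 − (1−0.37) × (1−0.44) × (1−0.12) = 0.689536
P(Vital path inoperative) [OR] = 1 − (1−0.22) × (1−0.18) = 0.360400
P(Power stage unavailable) [AND] = 0.08 × 0.41 × 0.21 × 0.42 = 0.002893
P(Signal drive lost) [OR] = 1 − (1−0.360400) × (1−0.002893) = 0.362250
P(Rail signal shows false clear) [OR] = 1 − (1−0.689536) × (1−0.362250) = 0.802002
Rounded to 4 decimal places: P(Rail signal shows false clear) ≈ 0.8020.

0.8020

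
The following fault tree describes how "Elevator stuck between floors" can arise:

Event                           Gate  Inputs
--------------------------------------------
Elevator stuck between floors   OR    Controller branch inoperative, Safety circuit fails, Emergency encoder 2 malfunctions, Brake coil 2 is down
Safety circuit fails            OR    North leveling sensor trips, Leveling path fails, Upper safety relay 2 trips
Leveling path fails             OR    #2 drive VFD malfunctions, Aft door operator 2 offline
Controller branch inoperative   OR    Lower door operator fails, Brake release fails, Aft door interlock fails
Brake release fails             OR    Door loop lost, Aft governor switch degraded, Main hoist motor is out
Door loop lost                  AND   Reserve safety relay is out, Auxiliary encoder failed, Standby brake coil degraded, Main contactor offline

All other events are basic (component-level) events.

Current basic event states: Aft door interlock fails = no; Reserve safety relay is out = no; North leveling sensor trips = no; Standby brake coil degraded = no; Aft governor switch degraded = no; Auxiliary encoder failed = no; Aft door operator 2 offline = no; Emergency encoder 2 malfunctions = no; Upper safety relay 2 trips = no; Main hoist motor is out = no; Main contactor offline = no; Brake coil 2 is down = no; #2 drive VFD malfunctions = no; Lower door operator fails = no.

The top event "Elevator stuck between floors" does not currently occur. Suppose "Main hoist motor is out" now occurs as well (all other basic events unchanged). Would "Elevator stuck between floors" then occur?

Yes

Counterfactual: set "Main hoist motor is out" to occurred.
Door loop lost [AND]: Reserve safety relay is out=not, Auxiliary encoder failed=not, Standby brake coil degraded=not, Main contactor offline=not → not all inputs occur → does not occur.
Brake release fails [OR]: Door loop lost=not, Aft governor switch degraded=not, Main hoist motor is out=occurs → at least one input occurs → occurs.
Controller branch inoperative [OR]: Lower door operator fails=not, Brake release fails=occurs, Aft door interlock fails=not → at least one input occurs → occurs.
Leveling path fails [OR]: #2 drive VFD malfunctions=not, Aft door operator 2 offline=not → no input occurs → does not occur.
Safety circuit fails [OR]: North leveling sensor trips=not, Leveling path fails=not, Upper safety relay 2 trips=not → no input occurs → does not occur.
Elevator stuck between floors [OR]: Controller branch inoperative=occurs, Safety circuit fails=not, Emergency encoder 2 malfunctions=not, Brake coil 2 is down=not → at least one input occurs → occurs.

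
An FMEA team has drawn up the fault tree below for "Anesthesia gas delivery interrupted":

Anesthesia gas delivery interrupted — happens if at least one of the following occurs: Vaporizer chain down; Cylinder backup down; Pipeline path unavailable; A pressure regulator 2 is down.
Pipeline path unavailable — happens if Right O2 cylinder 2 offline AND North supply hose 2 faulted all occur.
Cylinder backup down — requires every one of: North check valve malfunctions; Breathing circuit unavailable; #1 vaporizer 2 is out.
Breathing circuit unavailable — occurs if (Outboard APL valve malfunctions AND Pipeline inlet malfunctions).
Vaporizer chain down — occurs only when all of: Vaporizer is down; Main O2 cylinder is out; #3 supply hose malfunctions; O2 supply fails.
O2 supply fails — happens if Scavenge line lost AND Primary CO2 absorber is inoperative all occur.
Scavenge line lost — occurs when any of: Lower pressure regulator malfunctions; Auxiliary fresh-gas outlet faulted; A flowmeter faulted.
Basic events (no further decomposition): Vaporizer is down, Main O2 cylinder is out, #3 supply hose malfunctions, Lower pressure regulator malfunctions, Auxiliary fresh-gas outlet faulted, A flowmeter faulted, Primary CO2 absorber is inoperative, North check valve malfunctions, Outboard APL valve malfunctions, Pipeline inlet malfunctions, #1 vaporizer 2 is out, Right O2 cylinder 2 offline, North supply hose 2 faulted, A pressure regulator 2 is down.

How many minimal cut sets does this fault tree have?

Scavenge line lost [OR]: union of children's cut sets → 3 cut set(s).
O2 supply fails [AND]: one cut set from each child combined → 3 × 1 = 3 cut set(s).
Vaporizer chain down [AND]: one cut set from each child combined → 1 × 1 × 1 × 3 = 3 cut set(s).
Breathing circuit unavailable [AND]: one cut set from each child combined → 1 × 1 = 1 cut set(s).
Cylinder backup down [AND]: one cut set from each child combined → 1 × 1 × 1 = 1 cut set(s).
Pipeline path unavailable [AND]: one cut set from each child combined → 1 × 1 = 1 cut set(s).
Anesthesia gas delivery interrupted [OR]: union of children's cut sets → 6 cut set(s).
Minimal cut sets: {#3 supply hose malfunctions, Lower pressure regulator malfunctions, Main O2 cylinder is out, Primary CO2 absorber is inoperative, Vaporizer is down}; {#3 supply hose malfunctions, Auxiliary fresh-gas outlet faulted, Main O2 cylinder is out, Primary CO2 absorber is inoperative, Vaporizer is down}; {#3 supply hose malfunctions, A flowmeter faulted, Main O2 cylinder is out, Primary CO2 absorber is inoperative, Vaporizer is down}; {#1 vaporizer 2 is out, North check valve malfunctions, Outboard APL valve malfunctions, Pipeline inlet malfunctions}; {North supply hose 2 faulted, Right O2 cylinder 2 offline}; {A pressure regulator 2 is down}.

6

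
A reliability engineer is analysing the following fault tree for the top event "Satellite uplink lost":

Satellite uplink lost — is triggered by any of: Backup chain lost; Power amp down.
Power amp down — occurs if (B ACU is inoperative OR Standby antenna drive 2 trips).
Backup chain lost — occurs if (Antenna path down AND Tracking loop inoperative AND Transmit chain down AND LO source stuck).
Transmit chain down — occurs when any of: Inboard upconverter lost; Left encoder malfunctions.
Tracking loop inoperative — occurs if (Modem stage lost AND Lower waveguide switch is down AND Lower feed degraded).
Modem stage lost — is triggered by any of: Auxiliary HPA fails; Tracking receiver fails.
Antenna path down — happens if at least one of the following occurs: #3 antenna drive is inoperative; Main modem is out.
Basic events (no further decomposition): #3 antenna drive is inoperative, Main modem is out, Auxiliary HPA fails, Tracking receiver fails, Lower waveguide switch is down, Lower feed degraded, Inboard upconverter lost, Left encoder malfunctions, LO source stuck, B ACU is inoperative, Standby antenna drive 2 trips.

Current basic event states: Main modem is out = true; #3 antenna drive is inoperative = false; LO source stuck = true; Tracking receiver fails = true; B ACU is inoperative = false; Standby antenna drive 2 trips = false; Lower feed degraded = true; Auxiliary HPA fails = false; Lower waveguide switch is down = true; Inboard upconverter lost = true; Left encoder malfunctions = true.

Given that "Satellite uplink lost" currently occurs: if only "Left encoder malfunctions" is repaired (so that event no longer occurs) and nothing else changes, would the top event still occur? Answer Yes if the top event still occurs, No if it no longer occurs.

Counterfactual: set "Left encoder malfunctions" to not occurred.
Antenna path down [OR]: #3 antenna drive is inoperative=not, Main modem is out=occurs → at least one input occurs → occurs.
Modem stage lost [OR]: Auxiliary HPA fails=not, Tracking receiver fails=occurs → at least one input occurs → occurs.
Tracking loop inoperative [AND]: Modem stage lost=occurs, Lower waveguide switch is down=occurs, Lower feed degraded=occurs → all inputs occur → occurs.
Transmit chain down [OR]: Inboard upconverter lost=occurs, Left encoder malfunctions=not → at least one input occurs → occurs.
Backup chain lost [AND]: Antenna path down=occurs, Tracking loop inoperative=occurs, Transmit chain down=occurs, LO source stuck=occurs → all inputs occur → occurs.
Power amp down [OR]: B ACU is inoperative=not, Standby antenna drive 2 trips=not → no input occurs → does not occur.
Satellite uplink lost [OR]: Backup chain lost=occurs, Power amp down=not → at least one input occurs → occurs.

Yes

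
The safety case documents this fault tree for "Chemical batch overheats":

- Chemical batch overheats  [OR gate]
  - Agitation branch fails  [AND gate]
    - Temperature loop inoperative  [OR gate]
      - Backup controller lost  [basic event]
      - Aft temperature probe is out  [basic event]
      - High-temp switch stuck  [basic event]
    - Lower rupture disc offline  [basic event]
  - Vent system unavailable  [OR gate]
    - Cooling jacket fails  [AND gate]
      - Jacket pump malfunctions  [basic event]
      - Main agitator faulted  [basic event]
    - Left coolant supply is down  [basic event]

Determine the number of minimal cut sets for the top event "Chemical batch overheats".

5

Temperature loop inoperative [OR]: union of children's cut sets → 3 cut set(s).
Agitation branch fails [AND]: one cut set from each child combined → 3 × 1 = 3 cut set(s).
Cooling jacket fails [AND]: one cut set from each child combined → 1 × 1 = 1 cut set(s).
Vent system unavailable [OR]: union of children's cut sets → 2 cut set(s).
Chemical batch overheats [OR]: union of children's cut sets → 5 cut set(s).
Minimal cut sets: {Backup controller lost, Lower rupture disc offline}; {Aft temperature probe is out, Lower rupture disc offline}; {High-temp switch stuck, Lower rupture disc offline}; {Jacket pump malfunctions, Main agitator faulted}; {Left coolant supply is down}.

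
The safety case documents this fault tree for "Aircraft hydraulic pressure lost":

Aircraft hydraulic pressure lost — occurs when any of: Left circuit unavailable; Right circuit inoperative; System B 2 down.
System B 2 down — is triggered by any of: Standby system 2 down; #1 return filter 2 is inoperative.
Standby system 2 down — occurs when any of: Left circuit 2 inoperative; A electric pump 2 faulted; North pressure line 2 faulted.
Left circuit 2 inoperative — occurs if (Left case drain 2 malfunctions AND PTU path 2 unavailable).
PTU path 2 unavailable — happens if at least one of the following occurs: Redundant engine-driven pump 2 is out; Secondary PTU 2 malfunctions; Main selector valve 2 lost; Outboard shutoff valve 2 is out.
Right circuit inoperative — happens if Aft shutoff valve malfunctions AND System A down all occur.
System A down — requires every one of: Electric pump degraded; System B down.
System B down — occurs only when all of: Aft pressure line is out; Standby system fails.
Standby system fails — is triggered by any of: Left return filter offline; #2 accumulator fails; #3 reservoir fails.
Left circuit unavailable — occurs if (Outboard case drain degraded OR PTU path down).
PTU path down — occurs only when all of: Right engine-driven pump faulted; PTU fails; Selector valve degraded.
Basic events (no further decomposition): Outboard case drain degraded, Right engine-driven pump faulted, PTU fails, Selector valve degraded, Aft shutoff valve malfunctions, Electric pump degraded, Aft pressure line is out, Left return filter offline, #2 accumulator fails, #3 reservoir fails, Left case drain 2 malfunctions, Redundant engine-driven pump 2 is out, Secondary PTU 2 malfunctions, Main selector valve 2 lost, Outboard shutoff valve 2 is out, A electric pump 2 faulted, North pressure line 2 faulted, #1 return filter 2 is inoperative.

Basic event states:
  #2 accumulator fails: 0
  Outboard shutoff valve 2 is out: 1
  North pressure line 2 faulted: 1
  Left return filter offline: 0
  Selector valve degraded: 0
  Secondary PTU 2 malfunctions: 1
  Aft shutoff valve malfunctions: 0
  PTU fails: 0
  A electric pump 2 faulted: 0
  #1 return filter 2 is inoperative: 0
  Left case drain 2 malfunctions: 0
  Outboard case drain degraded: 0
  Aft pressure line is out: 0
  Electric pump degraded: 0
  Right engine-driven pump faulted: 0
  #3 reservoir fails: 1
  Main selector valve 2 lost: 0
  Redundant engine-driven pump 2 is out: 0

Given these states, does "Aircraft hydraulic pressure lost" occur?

Yes

PTU path down [AND]: Right engine-driven pump faulted=not, PTU fails=not, Selector valve degraded=not → not all inputs occur → does not occur.
Left circuit unavailable [OR]: Outboard case drain degraded=not, PTU path down=not → no input occurs → does not occur.
Standby system fails [OR]: Left return filter offline=not, #2 accumulator fails=not, #3 reservoir fails=occurs → at least one input occurs → occurs.
System B down [AND]: Aft pressure line is out=not, Standby system fails=occurs → not all inputs occur → does not occur.
System A down [AND]: Electric pump degraded=not, System B down=not → not all inputs occur → does not occur.
Right circuit inoperative [AND]: Aft shutoff valve malfunctions=not, System A down=not → not all inputs occur → does not occur.
PTU path 2 unavailable [OR]: Redundant engine-driven pump 2 is out=not, Secondary PTU 2 malfunctions=occurs, Main selector valve 2 lost=not, Outboard shutoff valve 2 is out=occurs → at least one input occurs → occurs.
Left circuit 2 inoperative [AND]: Left case drain 2 malfunctions=not, PTU path 2 unavailable=occurs → not all inputs occur → does not occur.
Standby system 2 down [OR]: Left circuit 2 inoperative=not, A electric pump 2 faulted=not, North pressure line 2 faulted=occurs → at least one input occurs → occurs.
System B 2 down [OR]: Standby system 2 down=occurs, #1 return filter 2 is inoperative=not → at least one input occurs → occurs.
Aircraft hydraulic pressure lost [OR]: Left circuit unavailable=not, Right circuit inoperative=not, System B 2 down=occurs → at least one input occurs → occurs.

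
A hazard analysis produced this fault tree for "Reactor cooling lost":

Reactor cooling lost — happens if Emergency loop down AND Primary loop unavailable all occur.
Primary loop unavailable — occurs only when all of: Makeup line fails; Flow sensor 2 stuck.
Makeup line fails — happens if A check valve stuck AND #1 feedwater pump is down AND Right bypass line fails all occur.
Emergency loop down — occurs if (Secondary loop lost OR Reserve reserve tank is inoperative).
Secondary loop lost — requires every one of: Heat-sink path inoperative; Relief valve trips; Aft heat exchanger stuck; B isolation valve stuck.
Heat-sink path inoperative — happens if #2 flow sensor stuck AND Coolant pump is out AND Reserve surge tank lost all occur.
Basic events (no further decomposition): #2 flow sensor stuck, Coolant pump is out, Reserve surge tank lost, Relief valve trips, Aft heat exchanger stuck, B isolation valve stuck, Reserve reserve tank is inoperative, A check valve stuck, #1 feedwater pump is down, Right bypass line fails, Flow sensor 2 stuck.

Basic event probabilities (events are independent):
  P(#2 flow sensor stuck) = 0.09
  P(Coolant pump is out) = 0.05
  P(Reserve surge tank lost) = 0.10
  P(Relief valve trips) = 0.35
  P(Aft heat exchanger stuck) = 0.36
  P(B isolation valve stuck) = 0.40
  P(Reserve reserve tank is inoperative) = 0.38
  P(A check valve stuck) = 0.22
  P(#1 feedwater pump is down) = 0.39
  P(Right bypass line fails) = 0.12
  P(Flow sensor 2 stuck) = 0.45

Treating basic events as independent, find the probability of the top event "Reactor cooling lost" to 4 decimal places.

P(Heat-sink path inoperative) [AND] = 0.09 × 0.05 × 0.10 = 0.000450
P(Secondary loop lost) [AND] = 0.000450 × 0.35 × 0.36 × 0.40 = 0.000023
P(Emergency loop down) [OR] = 1 − (1−0.000023) × (1−0.38) = 0.380014
P(Makeup line fails) [AND] = 0.22 × 0.39 × 0.12 = 0.010296
P(Primary loop unavailable) [AND] = 0.010296 × 0.45 = 0.004633
P(Reactor cooling lost) [AND] = 0.380014 × 0.004633 = 0.001761
Rounded to 4 decimal places: P(Reactor cooling lost) ≈ 0.0018.

0.0018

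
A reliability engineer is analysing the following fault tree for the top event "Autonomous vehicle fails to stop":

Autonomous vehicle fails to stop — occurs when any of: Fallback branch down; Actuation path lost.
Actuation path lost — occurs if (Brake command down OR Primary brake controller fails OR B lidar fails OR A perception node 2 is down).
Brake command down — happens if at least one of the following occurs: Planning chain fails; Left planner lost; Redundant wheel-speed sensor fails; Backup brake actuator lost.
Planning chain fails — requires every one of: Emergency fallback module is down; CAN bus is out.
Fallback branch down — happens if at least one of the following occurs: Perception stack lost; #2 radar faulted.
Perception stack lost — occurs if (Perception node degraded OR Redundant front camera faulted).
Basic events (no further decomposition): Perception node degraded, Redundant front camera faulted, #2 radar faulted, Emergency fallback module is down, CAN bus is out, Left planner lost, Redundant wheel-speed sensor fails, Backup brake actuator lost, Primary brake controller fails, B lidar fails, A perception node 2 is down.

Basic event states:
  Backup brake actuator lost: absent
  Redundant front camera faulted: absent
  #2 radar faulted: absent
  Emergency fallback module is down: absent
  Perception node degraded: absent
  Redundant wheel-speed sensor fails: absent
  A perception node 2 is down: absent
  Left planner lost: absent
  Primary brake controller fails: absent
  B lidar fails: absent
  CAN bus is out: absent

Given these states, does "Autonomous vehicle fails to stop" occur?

Perception stack lost [OR]: Perception node degraded=not, Redundant front camera faulted=not → no input occurs → does not occur.
Fallback branch down [OR]: Perception stack lost=not, #2 radar faulted=not → no input occurs → does not occur.
Planning chain fails [AND]: Emergency fallback module is down=not, CAN bus is out=not → not all inputs occur → does not occur.
Brake command down [OR]: Planning chain fails=not, Left planner lost=not, Redundant wheel-speed sensor fails=not, Backup brake actuator lost=not → no input occurs → does not occur.
Actuation path lost [OR]: Brake command down=not, Primary brake controller fails=not, B lidar fails=not, A perception node 2 is down=not → no input occurs → does not occur.
Autonomous vehicle fails to stop [OR]: Fallback branch down=not, Actuation path lost=not → no input occurs → does not occur.

No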